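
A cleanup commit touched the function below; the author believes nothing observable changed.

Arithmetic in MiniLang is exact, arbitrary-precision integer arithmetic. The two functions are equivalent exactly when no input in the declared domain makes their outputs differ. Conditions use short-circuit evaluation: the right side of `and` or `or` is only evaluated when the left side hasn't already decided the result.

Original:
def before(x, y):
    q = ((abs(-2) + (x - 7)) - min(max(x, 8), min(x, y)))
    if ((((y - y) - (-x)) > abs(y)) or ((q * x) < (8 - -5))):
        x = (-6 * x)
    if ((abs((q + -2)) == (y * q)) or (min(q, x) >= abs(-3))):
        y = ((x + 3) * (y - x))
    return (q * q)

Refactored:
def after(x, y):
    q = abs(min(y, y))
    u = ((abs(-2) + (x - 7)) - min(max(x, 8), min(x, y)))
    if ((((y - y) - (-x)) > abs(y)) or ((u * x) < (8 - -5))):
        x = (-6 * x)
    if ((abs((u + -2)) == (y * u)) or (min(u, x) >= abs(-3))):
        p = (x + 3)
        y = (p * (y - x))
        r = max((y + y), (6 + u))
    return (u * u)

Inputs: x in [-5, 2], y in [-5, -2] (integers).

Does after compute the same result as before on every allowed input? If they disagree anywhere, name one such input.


Side by side, the visible changes include: local variable names differ; also arithmetic usage differs; also min/max/abs usage differs; also statement counts differ; also constant usage differs.
Tracing x=2, y=-5: before: q=2, then ((((y - y) - (-x)) > abs(y)) or ((q * x) < (8 - -5))) is true, then x=-12, then ((abs((q + -2)) == (y * q)) or (min(q, x) >= abs(-3))) is false, then returns 4 | after: q=5, then u=2, then ((((y - y) - (-x)) > abs(y)) or ((u * x) < (8 - -5))) is true, then x=-12, then ((abs((u + -2)) == (y * u)) or (min(u, x) >= abs(-3))) is false, then returns 4 — matching result 4.
Across all 32 domain points the two functions coincide.
verdict: equivalent


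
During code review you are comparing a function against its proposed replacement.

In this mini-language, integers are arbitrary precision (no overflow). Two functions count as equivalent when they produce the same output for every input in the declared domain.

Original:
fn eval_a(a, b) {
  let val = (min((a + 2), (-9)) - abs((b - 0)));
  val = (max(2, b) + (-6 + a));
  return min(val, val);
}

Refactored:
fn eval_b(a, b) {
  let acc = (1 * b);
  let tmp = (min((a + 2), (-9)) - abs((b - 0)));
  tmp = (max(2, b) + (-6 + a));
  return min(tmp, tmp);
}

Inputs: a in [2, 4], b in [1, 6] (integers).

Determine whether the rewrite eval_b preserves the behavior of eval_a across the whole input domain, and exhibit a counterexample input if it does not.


Behavior is preserved: although constant usage differs, statement counts differ, arithmetic usage differs, local variable names differ, the outputs never diverge.
Tracing a=3, b=4: eval_a: val becomes -13; next val becomes 1; next final value 1 | eval_b: acc becomes 4; next tmp becomes -13; next tmp becomes 1; next final value 1 — matching result 1.
Checked all 18 inputs in the declared domain: the outputs agree on every one.
verdict: equivalent


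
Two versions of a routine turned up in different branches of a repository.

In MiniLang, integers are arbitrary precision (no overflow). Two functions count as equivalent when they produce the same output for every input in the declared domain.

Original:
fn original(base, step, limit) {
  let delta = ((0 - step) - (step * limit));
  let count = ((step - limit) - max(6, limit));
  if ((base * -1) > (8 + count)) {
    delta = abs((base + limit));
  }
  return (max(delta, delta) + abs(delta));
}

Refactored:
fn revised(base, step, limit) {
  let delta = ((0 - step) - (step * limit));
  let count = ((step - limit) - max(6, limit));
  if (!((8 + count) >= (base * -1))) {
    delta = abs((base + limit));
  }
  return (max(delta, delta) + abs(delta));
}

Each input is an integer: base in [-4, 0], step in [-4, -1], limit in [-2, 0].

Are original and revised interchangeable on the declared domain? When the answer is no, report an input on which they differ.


Equivalent — the differences include comparison usage differs; boolean connective usage differs, yet no declared input distinguishes the two.
One worked example (base=-3, step=-1, limit=-2) — original: delta = -1; count = -5; ((base * -1) > (8 + count)) -> false; return 0; revised: delta = -1; count = -5; (!((8 + count) >= (base * -1))) -> false; return 0; agreement on 0.
An exhaustive pass over the 60 declared inputs shows identical outputs.
verdict: equivalent


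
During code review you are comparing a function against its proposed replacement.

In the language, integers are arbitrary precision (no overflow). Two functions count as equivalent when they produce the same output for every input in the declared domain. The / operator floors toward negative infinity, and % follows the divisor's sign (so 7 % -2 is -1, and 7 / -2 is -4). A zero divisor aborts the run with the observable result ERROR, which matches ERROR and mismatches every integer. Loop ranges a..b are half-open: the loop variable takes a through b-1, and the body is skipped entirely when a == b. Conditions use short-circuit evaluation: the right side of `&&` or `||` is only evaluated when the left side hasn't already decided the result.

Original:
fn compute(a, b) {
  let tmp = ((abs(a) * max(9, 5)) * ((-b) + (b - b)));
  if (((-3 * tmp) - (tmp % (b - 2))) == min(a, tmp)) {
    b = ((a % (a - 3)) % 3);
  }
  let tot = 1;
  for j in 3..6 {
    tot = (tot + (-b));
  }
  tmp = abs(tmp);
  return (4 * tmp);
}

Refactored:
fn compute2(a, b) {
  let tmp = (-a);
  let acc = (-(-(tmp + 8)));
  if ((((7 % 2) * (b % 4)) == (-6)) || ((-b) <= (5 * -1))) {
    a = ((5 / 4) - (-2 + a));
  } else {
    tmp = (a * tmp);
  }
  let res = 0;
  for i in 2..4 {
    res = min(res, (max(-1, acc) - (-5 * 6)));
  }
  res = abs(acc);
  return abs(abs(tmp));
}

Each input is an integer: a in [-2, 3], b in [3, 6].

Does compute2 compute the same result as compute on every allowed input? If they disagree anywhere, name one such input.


Evaluate both at a=-2, b=3.
compute: tmp = -54; (((-3 * tmp) - (tmp % (b - 2))) == min(a, tmp)) -> false; tot = 1; [j=3]; tot = -2; [j=4]; tot = -5; [j=5]; tot = -8; tmp = 54; return 216
compute2: tmp = 2; acc = 10; ((((7 % 2) * (b % 4)) == (-6)) || ((-b) <= (5 * -1))) -> false; tmp = -4; res = 0; [i=2]; res = 0; [i=3]; res = 0; res = 10; return 4
216 and 4 differ, so these are not the same function on this domain.
verdict: not equivalent; witness: a=-2, b=3


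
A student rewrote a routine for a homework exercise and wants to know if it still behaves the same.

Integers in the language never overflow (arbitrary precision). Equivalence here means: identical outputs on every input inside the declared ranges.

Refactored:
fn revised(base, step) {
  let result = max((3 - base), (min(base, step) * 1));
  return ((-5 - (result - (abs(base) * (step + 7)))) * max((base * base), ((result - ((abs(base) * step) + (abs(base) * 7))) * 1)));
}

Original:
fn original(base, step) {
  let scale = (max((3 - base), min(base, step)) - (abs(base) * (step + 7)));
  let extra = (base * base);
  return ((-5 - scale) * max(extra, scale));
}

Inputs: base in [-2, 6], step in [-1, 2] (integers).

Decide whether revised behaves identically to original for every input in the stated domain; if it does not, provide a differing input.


The two versions differ — the changes include min/max/abs usage differs; also arithmetic usage differs; also statement counts differ; also local variable names differ; also constant usage differs.
One worked example (base=3, step=-1) — original: scale = -18; extra = 9; return 117; revised: result = 0; return 117; agreement on 117.
Every one of the 36 inputs gives matching results.
verdict: equivalent


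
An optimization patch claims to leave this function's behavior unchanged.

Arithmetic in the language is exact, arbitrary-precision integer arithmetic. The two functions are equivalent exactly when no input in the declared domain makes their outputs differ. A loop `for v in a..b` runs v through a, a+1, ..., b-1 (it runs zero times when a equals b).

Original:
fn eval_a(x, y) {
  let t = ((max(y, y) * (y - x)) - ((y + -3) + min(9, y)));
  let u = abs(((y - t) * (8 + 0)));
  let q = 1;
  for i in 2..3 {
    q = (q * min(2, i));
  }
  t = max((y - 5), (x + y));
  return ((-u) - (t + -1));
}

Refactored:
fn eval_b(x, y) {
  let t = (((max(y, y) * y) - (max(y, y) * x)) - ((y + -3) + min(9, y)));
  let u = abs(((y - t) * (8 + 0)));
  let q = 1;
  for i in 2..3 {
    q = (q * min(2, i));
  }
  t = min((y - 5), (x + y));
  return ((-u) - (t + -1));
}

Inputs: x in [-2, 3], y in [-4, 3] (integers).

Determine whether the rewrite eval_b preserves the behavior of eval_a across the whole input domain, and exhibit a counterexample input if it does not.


x=-2, y=-4 yields -177 from eval_a but -174 from eval_b.
verdict: not equivalent; witness: x=-2, y=-4


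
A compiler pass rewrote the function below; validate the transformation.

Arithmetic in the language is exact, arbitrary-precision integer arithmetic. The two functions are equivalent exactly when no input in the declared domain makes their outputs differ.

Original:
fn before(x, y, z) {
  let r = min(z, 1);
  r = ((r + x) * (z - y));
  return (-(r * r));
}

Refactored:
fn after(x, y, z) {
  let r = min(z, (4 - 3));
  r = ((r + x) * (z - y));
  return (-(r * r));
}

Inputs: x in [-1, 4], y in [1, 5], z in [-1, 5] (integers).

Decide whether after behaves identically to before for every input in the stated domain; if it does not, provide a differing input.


The two are interchangeable: constant usage differs; arithmetic usage differs, and every declared input agrees.
As a probe, take x=4, y=2, z=0: before runs r=0, then r=-8, then returns -64; after runs r=0, then r=-8, then returns -64; both end at -64.
Every one of the 210 inputs gives matching results.
verdict: equivalent


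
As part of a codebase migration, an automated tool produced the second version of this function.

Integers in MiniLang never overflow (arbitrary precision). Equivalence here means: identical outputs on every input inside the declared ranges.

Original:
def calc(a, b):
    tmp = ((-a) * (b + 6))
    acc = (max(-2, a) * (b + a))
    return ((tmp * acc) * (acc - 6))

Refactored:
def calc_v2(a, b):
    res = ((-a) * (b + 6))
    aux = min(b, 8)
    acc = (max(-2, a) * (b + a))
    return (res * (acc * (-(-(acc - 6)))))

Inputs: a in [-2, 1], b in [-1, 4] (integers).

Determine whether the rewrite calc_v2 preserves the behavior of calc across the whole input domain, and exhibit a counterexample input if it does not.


Side by side, the visible changes include: statement counts differ, constant usage differs, local variable names differ, min/max/abs usage differs.
Tracing a=0, b=-1: calc: tmp becomes 0; next acc becomes 0; next final value 0 | calc_v2: res becomes 0; next aux becomes -1; next acc becomes 0; next final value 0 — matching result 0.
Across all 24 domain points the two functions coincide.
verdict: equivalent


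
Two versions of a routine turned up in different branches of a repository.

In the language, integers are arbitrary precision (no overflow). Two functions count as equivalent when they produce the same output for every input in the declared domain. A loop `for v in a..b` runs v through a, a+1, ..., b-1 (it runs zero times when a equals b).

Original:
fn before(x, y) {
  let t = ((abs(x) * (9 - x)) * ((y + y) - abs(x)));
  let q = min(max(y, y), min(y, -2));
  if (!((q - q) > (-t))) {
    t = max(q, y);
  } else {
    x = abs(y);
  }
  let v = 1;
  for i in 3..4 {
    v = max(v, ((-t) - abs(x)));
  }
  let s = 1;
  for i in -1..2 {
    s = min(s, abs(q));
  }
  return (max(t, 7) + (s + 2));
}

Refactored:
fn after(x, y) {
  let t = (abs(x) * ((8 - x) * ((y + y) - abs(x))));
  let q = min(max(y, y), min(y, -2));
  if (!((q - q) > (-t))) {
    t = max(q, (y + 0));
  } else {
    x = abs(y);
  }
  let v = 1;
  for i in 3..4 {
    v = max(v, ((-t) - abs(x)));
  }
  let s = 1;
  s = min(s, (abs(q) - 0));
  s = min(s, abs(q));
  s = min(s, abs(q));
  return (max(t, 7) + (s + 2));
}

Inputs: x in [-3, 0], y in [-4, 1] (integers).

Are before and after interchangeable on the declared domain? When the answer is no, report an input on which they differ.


At x=-1, y=1: before gives 13, after gives 12.
verdict: not equivalent; witness: x=-1, y=1


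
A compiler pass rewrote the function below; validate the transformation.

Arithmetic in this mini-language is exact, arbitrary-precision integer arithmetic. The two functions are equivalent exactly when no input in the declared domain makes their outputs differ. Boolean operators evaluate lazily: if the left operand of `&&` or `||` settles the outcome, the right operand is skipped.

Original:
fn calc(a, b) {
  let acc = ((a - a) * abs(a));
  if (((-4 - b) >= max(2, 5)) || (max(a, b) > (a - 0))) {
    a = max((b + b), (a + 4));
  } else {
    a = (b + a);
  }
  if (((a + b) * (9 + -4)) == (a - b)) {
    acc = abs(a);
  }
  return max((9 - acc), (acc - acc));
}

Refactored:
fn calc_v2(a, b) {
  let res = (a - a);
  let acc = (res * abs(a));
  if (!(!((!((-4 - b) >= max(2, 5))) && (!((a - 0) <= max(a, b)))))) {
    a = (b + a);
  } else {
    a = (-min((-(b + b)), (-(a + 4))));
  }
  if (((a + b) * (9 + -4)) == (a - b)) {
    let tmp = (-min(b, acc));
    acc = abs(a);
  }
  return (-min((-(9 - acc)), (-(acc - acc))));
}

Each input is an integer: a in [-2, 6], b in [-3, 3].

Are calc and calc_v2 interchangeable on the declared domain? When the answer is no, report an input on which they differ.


There is a counterexample at a=-1, b=-2: 9 on one side, 6 on the other.
calc: acc := 0 | (((-4 - b) >= max(2, 5)) || (max(a, b) > (a - 0))): false | a := -3 | (((a + b) * (9 + -4)) == (a - b)): false | result 9
calc_v2: res := 0 | acc := 0 | (!(!((!((-4 - b) >= max(2, 5))) && (!((a - 0) <= max(a, b)))))): false | a := 3 | (((a + b) * (9 + -4)) == (a - b)): true | tmp := 2 | acc := 3 | result 6
verdict: not equivalent; witness: a=-1, b=-2


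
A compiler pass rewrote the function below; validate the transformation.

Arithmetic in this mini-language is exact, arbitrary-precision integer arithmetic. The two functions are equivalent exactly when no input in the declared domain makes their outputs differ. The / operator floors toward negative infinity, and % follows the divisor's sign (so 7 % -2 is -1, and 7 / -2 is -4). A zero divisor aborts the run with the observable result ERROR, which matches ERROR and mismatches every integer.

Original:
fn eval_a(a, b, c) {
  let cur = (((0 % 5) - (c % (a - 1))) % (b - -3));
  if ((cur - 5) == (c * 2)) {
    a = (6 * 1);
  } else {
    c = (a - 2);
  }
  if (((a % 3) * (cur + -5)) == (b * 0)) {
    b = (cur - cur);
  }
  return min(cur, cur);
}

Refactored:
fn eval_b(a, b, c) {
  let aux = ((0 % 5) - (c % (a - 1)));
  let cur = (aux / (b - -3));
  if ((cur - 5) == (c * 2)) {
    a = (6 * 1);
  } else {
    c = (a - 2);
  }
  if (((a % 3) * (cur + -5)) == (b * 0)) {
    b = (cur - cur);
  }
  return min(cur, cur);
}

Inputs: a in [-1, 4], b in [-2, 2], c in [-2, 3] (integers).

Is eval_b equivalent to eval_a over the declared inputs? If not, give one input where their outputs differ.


Input a=-1, b=-2, c=-1: 0 from eval_a versus 1 from eval_b.
verdict: not equivalent; witness: a=-1, b=-2, c=-1


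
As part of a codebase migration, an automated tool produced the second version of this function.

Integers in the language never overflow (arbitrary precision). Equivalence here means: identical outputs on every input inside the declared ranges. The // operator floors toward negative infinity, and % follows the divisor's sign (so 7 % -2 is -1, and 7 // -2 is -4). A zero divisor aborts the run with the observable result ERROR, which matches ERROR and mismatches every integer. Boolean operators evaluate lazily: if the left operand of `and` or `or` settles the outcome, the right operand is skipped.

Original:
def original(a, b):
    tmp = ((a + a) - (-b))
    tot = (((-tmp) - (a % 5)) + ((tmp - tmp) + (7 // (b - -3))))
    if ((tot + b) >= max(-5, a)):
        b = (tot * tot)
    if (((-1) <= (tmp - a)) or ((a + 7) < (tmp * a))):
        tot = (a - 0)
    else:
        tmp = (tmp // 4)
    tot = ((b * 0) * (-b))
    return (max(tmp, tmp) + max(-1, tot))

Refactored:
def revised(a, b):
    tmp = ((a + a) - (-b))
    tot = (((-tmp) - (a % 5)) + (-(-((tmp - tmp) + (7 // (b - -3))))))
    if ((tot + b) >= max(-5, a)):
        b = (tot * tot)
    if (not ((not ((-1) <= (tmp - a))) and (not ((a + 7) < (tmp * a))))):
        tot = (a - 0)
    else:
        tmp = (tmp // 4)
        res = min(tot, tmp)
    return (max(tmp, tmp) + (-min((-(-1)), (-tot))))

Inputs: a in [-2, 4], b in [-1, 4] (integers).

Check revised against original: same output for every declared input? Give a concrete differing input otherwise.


At a=-2, b=-1: original gives -5, revised gives -6.
verdict: not equivalent; witness: a=-2, b=-1


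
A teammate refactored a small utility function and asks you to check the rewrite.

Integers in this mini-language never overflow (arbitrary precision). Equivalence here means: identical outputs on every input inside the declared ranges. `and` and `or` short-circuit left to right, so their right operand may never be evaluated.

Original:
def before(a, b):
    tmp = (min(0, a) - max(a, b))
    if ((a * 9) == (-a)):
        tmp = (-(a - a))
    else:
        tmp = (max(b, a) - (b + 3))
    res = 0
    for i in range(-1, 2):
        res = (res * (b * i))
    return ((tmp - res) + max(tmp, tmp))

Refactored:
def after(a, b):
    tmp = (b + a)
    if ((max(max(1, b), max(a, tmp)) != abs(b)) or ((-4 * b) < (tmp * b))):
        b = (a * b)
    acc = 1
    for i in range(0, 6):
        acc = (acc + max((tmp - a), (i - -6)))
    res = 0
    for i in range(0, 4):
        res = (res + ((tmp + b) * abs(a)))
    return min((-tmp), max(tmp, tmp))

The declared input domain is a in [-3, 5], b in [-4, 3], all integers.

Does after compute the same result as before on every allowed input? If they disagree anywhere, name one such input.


The rewrite breaks on a=-3, b=-4, where the results are -4 and -7.
before: tmp becomes 0; next ((a * 9) == (-a)) evaluates to false; next tmp becomes -2; next res becomes 0; next at i=-1:; next res becomes 0; next at i=0:; next res becomes 0; next at i=1:; next res becomes 0; next final value -4
after: tmp becomes -7; next ((max(max(1, b), max(a, tmp)) != abs(b)) or ((-4 * b) < (tmp * b))) evaluates to true; next b becomes 12; next acc becomes 1; next at i=0:; next acc becomes 7; next at i=1:; next acc becomes 14; next at i=2:; next acc becomes 22; next at i=3:; next acc becomes 31; next at i=4:; next acc becomes 41; next at i=5:; next acc becomes 52; next res becomes 0; next at i=0:; next res becomes 15; next at i=1:; next res becomes 30; next at i=2:; next res becomes 45; next at i=3:; next res becomes 60; next final value -7
verdict: not equivalent; witness: a=-3, b=-4


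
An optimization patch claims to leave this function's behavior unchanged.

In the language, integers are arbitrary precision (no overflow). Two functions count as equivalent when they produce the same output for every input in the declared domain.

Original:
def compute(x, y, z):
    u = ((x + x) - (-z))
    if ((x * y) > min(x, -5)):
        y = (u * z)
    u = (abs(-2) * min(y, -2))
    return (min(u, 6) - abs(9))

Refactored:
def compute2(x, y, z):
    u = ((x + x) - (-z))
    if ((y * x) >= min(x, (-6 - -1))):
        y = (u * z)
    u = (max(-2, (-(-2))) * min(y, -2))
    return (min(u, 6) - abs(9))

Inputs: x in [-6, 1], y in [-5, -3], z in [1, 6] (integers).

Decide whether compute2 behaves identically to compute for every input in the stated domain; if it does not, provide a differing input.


Not equivalent: x=1, y=-5, z=1 separates them (-19 vs -13).
compute: u := 3 | ((x * y) > min(x, -5)): false | u := -10 | result -19
compute2: u := 3 | ((y * x) >= min(x, (-6 - -1))): true | y := 3 | u := -4 | result -13
verdict: not equivalent; witness: x=1, y=-5, z=1


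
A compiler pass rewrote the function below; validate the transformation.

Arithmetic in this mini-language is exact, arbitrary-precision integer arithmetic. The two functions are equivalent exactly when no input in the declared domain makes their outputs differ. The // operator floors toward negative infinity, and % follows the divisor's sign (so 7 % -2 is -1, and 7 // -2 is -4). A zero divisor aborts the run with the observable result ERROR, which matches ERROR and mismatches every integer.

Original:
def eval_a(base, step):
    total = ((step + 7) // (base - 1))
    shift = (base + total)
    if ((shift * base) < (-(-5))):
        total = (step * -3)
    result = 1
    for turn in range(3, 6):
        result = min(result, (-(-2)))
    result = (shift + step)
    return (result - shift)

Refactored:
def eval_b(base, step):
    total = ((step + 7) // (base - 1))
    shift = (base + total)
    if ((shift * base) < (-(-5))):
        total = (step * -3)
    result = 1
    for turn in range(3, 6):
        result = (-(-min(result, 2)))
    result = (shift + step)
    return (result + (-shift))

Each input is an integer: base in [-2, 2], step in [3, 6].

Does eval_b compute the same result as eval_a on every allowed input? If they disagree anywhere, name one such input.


Although arithmetic usage differs, 20/20 inputs agree.
verdict: equivalent


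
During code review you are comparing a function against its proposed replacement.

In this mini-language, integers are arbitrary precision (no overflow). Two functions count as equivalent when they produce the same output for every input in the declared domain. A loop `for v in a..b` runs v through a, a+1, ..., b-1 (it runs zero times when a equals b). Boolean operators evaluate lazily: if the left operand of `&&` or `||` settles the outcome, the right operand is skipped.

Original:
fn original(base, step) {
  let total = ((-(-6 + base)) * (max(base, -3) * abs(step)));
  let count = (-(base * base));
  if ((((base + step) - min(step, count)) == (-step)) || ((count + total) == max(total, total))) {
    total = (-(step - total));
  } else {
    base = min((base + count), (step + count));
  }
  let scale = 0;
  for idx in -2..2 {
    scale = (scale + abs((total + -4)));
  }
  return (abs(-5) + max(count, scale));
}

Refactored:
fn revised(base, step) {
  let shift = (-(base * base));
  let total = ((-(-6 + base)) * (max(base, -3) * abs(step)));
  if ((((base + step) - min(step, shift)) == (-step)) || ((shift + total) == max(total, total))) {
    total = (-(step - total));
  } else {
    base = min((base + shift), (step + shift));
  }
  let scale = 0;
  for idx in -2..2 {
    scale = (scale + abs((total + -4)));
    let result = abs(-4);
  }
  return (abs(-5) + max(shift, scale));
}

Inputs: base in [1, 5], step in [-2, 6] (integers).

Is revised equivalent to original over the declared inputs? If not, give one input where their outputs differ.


Equivalent — the differences include min/max/abs usage differs, statement counts differ, local variable names differ, constant usage differs, yet no declared input distinguishes the two.
One worked example (base=1, step=5) — original: total becomes 25; next count becomes -1; next ((((base + step) - min(step, count)) == (-step)) || ((count + total) == max(total, total))) evaluates to false; next base becomes 0; next scale becomes 0; next at idx=-2:; next scale becomes 21; next at idx=-1:; next scale becomes 42; next at idx=0:; next scale becomes 63; next at idx=1:; next scale becomes 84; next final value 89; revised: shift becomes -1; next total becomes 25; next ((((base + step) - min(step, shift)) == (-step)) || ((shift + total) == max(total, total))) evaluates to false; next base becomes 0; next scale becomes 0; next at idx=-2:; next scale becomes 21; next result becomes 4; next at idx=-1:; next scale becomes 42; next result becomes 4; next at idx=0:; next scale becomes 63; next result becomes 4; next at idx=1:; next scale becomes 84; next result becomes 4; next final value 89; agreement on 89.
Every one of the 45 inputs gives matching results.
verdict: equivalent


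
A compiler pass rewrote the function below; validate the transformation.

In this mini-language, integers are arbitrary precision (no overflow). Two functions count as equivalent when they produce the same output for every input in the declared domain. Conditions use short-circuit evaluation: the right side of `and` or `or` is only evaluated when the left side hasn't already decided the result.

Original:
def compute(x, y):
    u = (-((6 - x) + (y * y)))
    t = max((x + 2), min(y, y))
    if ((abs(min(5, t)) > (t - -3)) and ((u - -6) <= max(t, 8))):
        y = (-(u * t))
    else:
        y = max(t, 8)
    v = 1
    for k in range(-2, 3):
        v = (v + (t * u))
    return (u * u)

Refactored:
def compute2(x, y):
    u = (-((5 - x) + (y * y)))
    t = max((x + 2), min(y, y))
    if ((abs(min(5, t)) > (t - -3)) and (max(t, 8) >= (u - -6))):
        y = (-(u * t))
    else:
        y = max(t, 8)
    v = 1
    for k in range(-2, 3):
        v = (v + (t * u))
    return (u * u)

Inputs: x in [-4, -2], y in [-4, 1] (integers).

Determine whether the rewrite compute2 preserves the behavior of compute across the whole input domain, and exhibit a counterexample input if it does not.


The rewrite breaks on x=-4, y=-4, where the results are 676 and 625.
compute: u=-26, then t=-2, then ((abs(min(5, t)) > (t - -3)) and ((u - -6) <= max(t, 8))) is true, then y=-52, then v=1, then (k=-2), then v=53, then (k=-1), then v=105, then (k=0), then v=157, then (k=1), then v=209, then (k=2), then v=261, then returns 676
compute2: u=-25, then t=-2, then ((abs(min(5, t)) > (t - -3)) and (max(t, 8) >= (u - -6))) is true, then y=-50, then v=1, then (k=-2), then v=51, then (k=-1), then v=101, then (k=0), then v=151, then (k=1), then v=201, then (k=2), then v=251, then returns 625
verdict: not equivalent; witness: x=-4, y=-4


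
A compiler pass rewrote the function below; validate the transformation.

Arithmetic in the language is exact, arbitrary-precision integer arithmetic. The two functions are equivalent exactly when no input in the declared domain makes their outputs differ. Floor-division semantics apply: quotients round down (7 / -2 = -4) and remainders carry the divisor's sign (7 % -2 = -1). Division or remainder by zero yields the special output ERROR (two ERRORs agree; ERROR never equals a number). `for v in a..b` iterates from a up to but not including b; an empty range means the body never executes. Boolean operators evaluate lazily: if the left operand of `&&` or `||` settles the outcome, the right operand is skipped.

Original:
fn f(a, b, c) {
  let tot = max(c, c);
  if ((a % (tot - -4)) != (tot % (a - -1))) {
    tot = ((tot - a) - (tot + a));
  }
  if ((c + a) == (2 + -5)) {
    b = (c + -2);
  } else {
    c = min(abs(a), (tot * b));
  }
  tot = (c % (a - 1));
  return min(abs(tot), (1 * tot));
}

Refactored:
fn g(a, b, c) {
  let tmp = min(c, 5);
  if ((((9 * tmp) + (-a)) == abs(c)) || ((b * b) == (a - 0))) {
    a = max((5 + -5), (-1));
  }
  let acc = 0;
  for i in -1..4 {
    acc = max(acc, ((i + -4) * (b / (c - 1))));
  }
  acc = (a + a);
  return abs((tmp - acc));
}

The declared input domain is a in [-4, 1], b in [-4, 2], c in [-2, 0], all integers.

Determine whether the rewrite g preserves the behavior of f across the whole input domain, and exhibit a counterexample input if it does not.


These are not equivalent — on a=-4, b=-4, c=-2 the outputs split (-2 vs 6).
f: tot = -2; ((a % (tot - -4)) != (tot % (a - -1))) -> true; tot = 8; ((c + a) == (2 + -5)) -> false; c = -32; tot = -2; return -2
g: tmp = -2; ((((9 * tmp) + (-a)) == abs(c)) || ((b * b) == (a - 0))) -> false; acc = 0; [i=-1]; acc = 0; [i=0]; acc = 0; [i=1]; acc = 0; [i=2]; acc = 0; [i=3]; acc = 0; acc = -8; return 6
verdict: not equivalent; witness: a=-4, b=-4, c=-2


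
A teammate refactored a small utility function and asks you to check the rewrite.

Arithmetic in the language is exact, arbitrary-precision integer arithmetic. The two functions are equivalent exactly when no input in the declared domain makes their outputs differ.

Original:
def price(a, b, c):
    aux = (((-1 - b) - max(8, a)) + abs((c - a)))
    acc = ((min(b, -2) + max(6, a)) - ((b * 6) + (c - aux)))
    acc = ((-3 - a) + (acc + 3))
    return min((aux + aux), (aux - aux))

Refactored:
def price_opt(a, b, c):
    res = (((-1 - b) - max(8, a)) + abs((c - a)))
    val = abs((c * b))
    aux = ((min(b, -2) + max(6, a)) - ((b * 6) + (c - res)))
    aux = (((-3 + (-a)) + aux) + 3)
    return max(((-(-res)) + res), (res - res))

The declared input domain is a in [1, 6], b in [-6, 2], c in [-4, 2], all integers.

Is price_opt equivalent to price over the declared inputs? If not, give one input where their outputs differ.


These are not equivalent — on a=1, b=-6, c=-4 the outputs split (0 vs 4).
price: aux becomes 2; next acc becomes 42; next acc becomes 41; next final value 0
price_opt: res becomes 2; next val becomes 24; next aux becomes 42; next aux becomes 41; next final value 4
verdict: not equivalent; witness: a=1, b=-6, c=-4


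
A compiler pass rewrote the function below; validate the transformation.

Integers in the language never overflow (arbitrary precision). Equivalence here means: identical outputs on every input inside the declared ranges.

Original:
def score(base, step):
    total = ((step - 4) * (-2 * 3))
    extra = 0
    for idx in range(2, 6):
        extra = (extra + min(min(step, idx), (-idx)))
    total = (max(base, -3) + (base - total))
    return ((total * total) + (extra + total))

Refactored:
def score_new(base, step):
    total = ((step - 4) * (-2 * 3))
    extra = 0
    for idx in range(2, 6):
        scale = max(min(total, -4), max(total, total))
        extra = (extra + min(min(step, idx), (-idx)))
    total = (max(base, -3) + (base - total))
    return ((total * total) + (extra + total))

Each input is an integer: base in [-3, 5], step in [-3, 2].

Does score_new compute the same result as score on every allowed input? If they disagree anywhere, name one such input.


Although statement counts differ, local variable names differ, constant usage differs, min/max/abs usage differs, 54/54 inputs agree.
verdict: equivalent


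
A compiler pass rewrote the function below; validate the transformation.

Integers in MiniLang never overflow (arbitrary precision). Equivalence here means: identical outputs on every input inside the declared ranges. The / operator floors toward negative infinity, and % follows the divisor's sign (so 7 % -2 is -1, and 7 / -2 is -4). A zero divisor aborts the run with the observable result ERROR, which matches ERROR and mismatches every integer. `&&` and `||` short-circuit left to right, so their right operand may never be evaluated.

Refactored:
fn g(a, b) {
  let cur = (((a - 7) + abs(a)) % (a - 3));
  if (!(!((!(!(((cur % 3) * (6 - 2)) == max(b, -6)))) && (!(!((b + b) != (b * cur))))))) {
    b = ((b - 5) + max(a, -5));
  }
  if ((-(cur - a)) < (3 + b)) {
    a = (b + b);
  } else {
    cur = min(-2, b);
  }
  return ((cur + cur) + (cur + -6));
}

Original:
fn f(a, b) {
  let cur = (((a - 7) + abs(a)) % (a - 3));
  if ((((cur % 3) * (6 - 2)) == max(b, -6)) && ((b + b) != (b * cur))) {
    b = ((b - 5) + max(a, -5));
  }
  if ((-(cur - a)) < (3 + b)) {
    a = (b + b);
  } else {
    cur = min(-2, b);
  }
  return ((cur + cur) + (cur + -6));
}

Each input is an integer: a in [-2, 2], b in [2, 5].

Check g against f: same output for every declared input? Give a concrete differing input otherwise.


Behavior is preserved: although boolean connective usage differs, the outputs never diverge.
Spot check at a=2, b=2 — f: cur becomes 0; next ((((cur % 3) * (6 - 2)) == max(b, -6)) && ((b + b) != (b * cur))) evaluates to false; next ((-(cur - a)) < (3 + b)) evaluates to true; next a becomes 4; next final value -6. g: cur becomes 0; next (!(!((!(!(((cur % 3) * (6 - 2)) == max(b, -6)))) && (!(!((b + b) != (b * cur))))))) evaluates to false; next ((-(cur - a)) < (3 + b)) evaluates to true; next a becomes 4; next final value -6. Both give -6.
Across all 20 domain points the two functions coincide.
verdict: equivalent


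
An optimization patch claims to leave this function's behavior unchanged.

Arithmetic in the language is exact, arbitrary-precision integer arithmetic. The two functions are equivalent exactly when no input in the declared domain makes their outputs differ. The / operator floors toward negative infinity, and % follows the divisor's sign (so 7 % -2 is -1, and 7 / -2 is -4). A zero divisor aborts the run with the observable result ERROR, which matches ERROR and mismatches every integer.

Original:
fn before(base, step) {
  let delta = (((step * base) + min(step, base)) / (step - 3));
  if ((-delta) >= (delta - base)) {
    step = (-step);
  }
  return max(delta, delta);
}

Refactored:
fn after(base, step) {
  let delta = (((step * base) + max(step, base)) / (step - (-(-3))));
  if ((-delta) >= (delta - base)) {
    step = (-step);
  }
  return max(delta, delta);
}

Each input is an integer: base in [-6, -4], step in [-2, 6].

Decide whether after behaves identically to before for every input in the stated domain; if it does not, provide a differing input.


Evaluate both at base=-6, step=-1.
before: delta=0, then ((-delta) >= (delta - base)) is false, then returns 0
after: delta=-2, then ((-delta) >= (delta - base)) is false, then returns -2
0 against -2: the behavior changed.
verdict: not equivalent; witness: base=-6, step=-1


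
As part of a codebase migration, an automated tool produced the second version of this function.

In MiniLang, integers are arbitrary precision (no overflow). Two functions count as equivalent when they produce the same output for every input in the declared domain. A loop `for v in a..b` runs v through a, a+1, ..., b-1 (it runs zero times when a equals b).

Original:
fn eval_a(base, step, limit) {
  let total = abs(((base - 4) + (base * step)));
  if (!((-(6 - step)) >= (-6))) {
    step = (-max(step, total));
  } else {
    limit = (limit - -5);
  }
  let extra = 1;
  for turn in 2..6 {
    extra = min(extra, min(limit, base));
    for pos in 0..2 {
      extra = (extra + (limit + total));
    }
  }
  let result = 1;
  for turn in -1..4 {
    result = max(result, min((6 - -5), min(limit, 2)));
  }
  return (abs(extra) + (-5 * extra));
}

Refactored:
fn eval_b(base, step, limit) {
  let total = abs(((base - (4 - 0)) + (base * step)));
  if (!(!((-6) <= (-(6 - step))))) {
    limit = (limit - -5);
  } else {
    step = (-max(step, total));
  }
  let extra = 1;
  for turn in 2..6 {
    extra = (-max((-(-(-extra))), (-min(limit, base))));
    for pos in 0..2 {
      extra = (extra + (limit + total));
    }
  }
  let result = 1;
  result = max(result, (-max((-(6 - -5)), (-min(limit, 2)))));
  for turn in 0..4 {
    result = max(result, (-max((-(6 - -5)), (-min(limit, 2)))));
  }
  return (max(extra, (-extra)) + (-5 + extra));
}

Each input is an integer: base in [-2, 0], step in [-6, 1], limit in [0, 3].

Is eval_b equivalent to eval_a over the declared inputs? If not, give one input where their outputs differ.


Not equivalent: base=-2, step=-6, limit=0 separates them (-40 vs 15).
eval_a: total = 6; (!((-(6 - step)) >= (-6))) -> true; step = -6; extra = 1; [turn=2]; extra = -2; [pos=0]; extra = 4; [pos=1]; extra = 10; [turn=3]; extra = -2; [pos=0]; extra = 4; [pos=1]; extra = 10; [turn=4]; extra = -2; [pos=0]; extra = 4; [pos=1]; extra = 10; [turn=5]; extra = -2; [pos=0]; extra = 4; [pos=1]; extra = 10; result = 1; [turn=-1]; result = 1; [turn=0]; result = 1; [turn=1]; result = 1; [turn=2]; result = 1; [turn=3]; result = 1; return -40
eval_b: total = 6; (!(!((-6) <= (-(6 - step))))) -> false; step = -6; extra = 1; [turn=2]; extra = -2; [pos=0]; extra = 4; [pos=1]; extra = 10; [turn=3]; extra = -2; [pos=0]; extra = 4; [pos=1]; extra = 10; [turn=4]; extra = -2; [pos=0]; extra = 4; [pos=1]; extra = 10; [turn=5]; extra = -2; [pos=0]; extra = 4; [pos=1]; extra = 10; result = 1; result = 1; [turn=0]; result = 1; [turn=1]; result = 1; [turn=2]; result = 1; [turn=3]; result = 1; return 15
verdict: not equivalent; witness: base=-2, step=-6, limit=0


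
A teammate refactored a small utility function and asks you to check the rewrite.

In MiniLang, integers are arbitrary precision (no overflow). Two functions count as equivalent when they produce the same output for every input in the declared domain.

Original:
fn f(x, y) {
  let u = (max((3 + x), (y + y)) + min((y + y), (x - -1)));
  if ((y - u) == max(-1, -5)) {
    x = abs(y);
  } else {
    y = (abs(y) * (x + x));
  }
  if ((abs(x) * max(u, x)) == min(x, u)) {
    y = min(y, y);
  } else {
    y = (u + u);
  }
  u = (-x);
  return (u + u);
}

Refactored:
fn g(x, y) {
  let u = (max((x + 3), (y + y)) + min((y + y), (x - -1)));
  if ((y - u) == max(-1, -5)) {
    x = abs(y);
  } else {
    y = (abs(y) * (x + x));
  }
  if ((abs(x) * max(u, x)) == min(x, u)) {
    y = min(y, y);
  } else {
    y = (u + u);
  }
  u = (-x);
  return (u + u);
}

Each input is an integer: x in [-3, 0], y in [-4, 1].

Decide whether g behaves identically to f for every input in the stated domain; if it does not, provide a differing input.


The two versions differ — the changes include same computation, different form.
Tracing x=0, y=-4: f: u becomes -5; next ((y - u) == max(-1, -5)) evaluates to false; next y becomes 0; next ((abs(x) * max(u, x)) == min(x, u)) evaluates to false; next y becomes -10; next u becomes 0; next final value 0 | g: u becomes -5; next ((y - u) == max(-1, -5)) evaluates to false; next y becomes 0; next ((abs(x) * max(u, x)) == min(x, u)) evaluates to false; next y becomes -10; next u becomes 0; next final value 0 — matching result 0.
Every one of the 24 inputs gives matching results.
verdict: equivalent


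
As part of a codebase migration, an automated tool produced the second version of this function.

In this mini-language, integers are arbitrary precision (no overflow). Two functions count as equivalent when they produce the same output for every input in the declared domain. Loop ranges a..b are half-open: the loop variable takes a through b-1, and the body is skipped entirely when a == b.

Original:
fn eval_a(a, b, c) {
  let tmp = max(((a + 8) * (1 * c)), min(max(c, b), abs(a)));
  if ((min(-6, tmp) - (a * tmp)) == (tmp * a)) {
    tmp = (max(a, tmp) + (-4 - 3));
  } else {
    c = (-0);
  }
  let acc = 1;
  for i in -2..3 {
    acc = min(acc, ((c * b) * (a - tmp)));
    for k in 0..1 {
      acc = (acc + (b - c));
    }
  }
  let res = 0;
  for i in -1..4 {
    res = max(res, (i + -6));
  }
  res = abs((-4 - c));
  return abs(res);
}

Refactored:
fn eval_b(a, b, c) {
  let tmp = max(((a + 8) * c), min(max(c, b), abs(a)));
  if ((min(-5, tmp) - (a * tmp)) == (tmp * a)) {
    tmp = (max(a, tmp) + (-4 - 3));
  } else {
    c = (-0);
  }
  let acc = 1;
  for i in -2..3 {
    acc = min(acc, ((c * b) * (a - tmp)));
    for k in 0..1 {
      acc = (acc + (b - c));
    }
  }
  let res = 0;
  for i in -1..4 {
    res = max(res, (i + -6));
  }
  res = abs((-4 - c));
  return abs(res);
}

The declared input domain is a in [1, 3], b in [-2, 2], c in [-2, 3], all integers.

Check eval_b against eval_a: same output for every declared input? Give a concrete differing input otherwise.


These are not equivalent — on a=3, b=-2, c=-1 the outputs split (3 vs 4).
eval_a: tmp becomes -1; next ((min(-6, tmp) - (a * tmp)) == (tmp * a)) evaluates to true; next tmp becomes -4; next acc becomes 1; next at i=-2:; next acc becomes 1; next at k=0:; next acc becomes 0; next at i=-1:; next acc becomes 0; next at k=0:; next acc becomes -1; next at i=0:; next acc becomes -1; next at k=0:; next acc becomes -2; next at i=1:; next acc becomes -2; next at k=0:; next acc becomes -3; next at i=2:; next acc becomes -3; next at k=0:; next acc becomes -4; next res becomes 0; next at i=-1:; next res becomes 0; next at i=0:; next res becomes 0; next at i=1:; next res becomes 0; next at i=2:; next res becomes 0; next at i=3:; next res becomes 0; next res becomes 3; next final value 3
eval_b: tmp becomes -1; next ((min(-5, tmp) - (a * tmp)) == (tmp * a)) evaluates to false; next c becomes 0; next acc becomes 1; next at i=-2:; next acc becomes 0; next at k=0:; next acc becomes -2; next at i=-1:; next acc becomes -2; next at k=0:; next acc becomes -4; next at i=0:; next acc becomes -4; next at k=0:; next acc becomes -6; next at i=1:; next acc becomes -6; next at k=0:; next acc becomes -8; next at i=2:; next acc becomes -8; next at k=0:; next acc becomes -10; next res becomes 0; next at i=-1:; next res becomes 0; next at i=0:; next res becomes 0; next at i=1:; next res becomes 0; next at i=2:; next res becomes 0; next at i=3:; next res becomes 0; next res becomes 4; next final value 4
verdict: not equivalent; witness: a=3, b=-2, c=-1
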